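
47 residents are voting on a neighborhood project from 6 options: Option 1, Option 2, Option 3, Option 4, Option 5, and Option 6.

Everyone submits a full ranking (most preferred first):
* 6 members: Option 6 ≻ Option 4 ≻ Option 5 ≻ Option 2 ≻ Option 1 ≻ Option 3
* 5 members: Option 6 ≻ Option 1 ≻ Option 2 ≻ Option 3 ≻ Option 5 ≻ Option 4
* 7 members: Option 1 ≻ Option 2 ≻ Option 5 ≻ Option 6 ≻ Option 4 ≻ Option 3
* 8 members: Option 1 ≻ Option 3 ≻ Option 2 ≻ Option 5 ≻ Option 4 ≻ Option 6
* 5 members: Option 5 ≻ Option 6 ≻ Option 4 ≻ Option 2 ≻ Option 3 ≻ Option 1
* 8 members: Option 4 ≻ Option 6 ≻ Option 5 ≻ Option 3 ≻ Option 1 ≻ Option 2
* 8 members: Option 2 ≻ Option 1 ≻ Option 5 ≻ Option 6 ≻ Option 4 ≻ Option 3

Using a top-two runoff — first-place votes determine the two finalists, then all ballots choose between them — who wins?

Option 6

Round 1 first-place votes: Option 1 15, Option 2 8, Option 3 0, Option 4 8, Option 5 5, Option 6 11. Option 1 and Option 6 advance.
Runoff: Option 1 is ranked above Option 6 on 23 ballots, Option 6 above Option 1 on 24.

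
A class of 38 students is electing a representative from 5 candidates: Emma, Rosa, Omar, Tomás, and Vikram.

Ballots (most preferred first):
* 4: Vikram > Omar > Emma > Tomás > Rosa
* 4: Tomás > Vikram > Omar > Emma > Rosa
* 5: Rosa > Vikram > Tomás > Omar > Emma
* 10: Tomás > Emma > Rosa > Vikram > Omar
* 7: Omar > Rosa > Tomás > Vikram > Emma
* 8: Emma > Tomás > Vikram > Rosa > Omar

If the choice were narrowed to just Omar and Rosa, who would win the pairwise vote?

Rosa

Omar is ranked above Rosa on 15 ballots; Rosa above Omar on 23.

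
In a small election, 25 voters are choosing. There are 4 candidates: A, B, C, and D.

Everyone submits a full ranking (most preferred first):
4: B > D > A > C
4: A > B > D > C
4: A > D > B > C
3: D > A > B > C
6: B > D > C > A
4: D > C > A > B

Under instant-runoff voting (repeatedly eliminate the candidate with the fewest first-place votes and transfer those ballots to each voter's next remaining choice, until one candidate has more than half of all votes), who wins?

A

Round 1: A 8, B 10, C 0, D 7. C eliminated.
Round 2: A 8, B 10, D 7. D eliminated.
Round 3: A 15, B 10. A has a majority (≥13).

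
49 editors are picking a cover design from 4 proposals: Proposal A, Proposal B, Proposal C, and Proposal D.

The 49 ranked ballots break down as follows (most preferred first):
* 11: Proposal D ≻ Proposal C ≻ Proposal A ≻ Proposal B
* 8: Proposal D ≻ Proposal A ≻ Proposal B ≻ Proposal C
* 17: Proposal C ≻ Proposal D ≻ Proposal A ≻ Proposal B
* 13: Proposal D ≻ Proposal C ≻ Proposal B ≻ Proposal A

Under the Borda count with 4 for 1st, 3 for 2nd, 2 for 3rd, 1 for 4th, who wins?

Proposal A: 11×2 + 8×3 + 17×2 + 13×1 = 93
Proposal B: 11×1 + 8×2 + 17×1 + 13×2 = 70
Proposal C: 11×3 + 8×1 + 17×4 + 13×3 = 148
Proposal D: 11×4 + 8×4 + 17×3 + 13×4 = 179

Proposal D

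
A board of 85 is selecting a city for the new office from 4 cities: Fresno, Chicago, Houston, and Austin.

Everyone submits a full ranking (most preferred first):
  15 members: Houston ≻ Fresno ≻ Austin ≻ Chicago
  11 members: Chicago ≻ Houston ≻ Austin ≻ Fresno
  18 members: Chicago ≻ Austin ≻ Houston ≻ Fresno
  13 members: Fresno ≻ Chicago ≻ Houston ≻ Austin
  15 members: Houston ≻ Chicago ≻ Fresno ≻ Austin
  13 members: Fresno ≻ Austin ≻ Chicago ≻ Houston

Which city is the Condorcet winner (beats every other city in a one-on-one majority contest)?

Chicago

Chicago vs Fresno: 44–41
Chicago vs Houston: 55–30
Chicago vs Austin: 57–28
Chicago beats every other city.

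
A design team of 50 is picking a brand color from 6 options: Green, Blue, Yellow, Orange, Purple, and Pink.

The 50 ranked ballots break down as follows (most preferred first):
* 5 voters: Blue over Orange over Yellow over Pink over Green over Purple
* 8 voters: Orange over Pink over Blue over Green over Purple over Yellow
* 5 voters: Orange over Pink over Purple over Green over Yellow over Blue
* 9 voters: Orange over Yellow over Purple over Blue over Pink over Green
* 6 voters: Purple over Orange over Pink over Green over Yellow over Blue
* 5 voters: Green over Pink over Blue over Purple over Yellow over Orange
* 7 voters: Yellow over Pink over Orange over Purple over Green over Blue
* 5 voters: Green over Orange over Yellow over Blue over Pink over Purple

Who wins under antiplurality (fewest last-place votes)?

Pink

Last-place votes: Green 9, Blue 18, Yellow 8, Orange 5, Purple 10, Pink 0.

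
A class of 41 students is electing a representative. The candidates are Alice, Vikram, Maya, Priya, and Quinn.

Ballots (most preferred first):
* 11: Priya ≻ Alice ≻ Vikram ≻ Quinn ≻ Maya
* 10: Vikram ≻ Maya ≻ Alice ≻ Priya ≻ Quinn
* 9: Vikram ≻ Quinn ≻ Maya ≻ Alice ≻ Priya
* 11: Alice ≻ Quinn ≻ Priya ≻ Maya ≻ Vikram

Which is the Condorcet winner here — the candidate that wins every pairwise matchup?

Alice vs Vikram: 22–19
Alice vs Maya: 22–19
Alice vs Priya: 30–11
Alice vs Quinn: 32–9
Alice beats every other candidate.

Alice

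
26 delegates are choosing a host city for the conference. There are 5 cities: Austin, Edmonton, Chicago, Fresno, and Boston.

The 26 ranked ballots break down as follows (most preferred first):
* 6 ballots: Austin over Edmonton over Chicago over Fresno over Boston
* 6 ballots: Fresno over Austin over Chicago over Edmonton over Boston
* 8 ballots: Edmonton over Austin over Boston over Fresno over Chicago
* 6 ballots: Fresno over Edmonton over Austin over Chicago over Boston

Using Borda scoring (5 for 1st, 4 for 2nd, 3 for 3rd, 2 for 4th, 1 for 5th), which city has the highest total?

Austin

Austin: 6×5 + 6×4 + 8×4 + 6×3 = 104
Edmonton: 6×4 + 6×2 + 8×5 + 6×4 = 100
Chicago: 6×3 + 6×3 + 8×1 + 6×2 = 56
Fresno: 6×2 + 6×5 + 8×2 + 6×5 = 88
Boston: 6×1 + 6×1 + 8×3 + 6×1 = 42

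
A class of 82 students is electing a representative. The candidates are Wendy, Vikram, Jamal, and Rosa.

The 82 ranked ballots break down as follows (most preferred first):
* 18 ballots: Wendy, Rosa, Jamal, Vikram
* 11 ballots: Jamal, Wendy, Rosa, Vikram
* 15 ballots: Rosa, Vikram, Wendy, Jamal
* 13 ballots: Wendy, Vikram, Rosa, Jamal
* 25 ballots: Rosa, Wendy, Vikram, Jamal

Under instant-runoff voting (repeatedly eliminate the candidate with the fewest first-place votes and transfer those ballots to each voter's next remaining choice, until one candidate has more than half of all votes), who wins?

Wendy

Round 1: Wendy 31, Vikram 0, Jamal 11, Rosa 40. Vikram eliminated.
Round 2: Wendy 31, Jamal 11, Rosa 40. Jamal eliminated.
Round 3: Wendy 42, Rosa 40. Wendy has a majority (≥42).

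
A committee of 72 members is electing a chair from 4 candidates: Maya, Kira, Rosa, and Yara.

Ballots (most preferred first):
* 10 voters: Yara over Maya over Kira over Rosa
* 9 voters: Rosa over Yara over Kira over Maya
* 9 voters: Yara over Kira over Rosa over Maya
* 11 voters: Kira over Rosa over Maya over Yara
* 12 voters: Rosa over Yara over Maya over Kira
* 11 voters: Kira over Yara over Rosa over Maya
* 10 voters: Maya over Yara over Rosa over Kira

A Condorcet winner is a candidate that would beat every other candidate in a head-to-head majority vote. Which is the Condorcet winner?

Yara vs Maya: 51–21
Yara vs Kira: 50–22
Yara vs Rosa: 40–32
Yara beats every other candidate.

Yara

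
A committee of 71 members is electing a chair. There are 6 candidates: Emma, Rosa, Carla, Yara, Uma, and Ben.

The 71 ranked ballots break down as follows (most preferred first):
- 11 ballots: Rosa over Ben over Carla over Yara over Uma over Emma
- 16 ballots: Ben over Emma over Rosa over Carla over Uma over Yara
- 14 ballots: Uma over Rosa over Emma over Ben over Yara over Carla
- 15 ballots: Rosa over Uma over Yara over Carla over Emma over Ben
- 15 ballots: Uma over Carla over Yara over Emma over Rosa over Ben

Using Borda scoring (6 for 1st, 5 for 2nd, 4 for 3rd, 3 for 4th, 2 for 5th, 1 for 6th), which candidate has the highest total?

Emma: 11×1 + 16×5 + 14×4 + 15×2 + 15×3 = 222
Rosa: 11×6 + 16×4 + 14×5 + 15×6 + 15×2 = 320
Carla: 11×4 + 16×3 + 14×1 + 15×3 + 15×5 = 226
Yara: 11×3 + 16×1 + 14×2 + 15×4 + 15×4 = 197
Uma: 11×2 + 16×2 + 14×6 + 15×5 + 15×6 = 303
Ben: 11×5 + 16×6 + 14×3 + 15×1 + 15×1 = 223

Rosa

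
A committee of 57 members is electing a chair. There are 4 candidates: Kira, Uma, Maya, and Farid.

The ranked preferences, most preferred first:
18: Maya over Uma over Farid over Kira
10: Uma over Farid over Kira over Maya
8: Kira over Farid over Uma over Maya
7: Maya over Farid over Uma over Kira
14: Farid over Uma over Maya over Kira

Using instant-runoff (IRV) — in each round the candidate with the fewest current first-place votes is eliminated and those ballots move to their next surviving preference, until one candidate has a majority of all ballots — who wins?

Round 1: Kira 8, Uma 10, Maya 25, Farid 14. Kira eliminated.
Round 2: Uma 10, Maya 25, Farid 22. Uma eliminated.
Round 3: Maya 25, Farid 32. Farid has a majority (≥29).

Farid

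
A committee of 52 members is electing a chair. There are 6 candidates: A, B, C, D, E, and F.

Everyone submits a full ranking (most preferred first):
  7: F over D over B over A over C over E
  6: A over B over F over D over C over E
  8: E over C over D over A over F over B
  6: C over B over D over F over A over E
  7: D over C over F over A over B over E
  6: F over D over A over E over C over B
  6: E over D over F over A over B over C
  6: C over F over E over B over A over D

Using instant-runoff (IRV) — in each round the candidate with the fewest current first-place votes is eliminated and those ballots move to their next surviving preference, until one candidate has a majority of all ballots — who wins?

Round 1: A 6, B 0, C 12, D 7, E 14, F 13. B eliminated.
Round 2: A 6, C 12, D 7, E 14, F 13. A eliminated.
Round 3: C 12, D 7, E 14, F 19. D eliminated.
Round 4: C 19, E 14, F 19. E eliminated.
Round 5: C 27, F 25. C has a majority (≥27).

C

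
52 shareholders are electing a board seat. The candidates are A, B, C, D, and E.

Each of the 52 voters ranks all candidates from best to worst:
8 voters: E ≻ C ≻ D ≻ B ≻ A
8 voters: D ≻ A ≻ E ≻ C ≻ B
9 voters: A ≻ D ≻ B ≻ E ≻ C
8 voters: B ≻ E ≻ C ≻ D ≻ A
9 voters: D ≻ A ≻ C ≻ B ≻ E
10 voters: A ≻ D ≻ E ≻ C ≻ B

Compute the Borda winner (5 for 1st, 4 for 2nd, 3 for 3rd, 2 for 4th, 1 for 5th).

A: 8×1 + 8×4 + 9×5 + 8×1 + 9×4 + 10×5 = 179
B: 8×2 + 8×1 + 9×3 + 8×5 + 9×2 + 10×1 = 119
C: 8×4 + 8×2 + 9×1 + 8×3 + 9×3 + 10×2 = 128
D: 8×3 + 8×5 + 9×4 + 8×2 + 9×5 + 10×4 = 201
E: 8×5 + 8×3 + 9×2 + 8×4 + 9×1 + 10×3 = 153

D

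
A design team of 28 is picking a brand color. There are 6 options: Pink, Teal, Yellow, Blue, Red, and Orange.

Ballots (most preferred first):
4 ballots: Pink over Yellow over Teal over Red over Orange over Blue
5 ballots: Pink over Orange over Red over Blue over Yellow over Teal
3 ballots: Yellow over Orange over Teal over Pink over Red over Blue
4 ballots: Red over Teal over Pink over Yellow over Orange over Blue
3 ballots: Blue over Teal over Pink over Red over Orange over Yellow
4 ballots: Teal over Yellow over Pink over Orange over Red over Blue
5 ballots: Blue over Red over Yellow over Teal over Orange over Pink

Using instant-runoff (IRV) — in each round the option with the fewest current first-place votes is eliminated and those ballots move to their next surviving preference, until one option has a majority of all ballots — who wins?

Teal

Round 1: Pink 9, Teal 4, Yellow 3, Blue 8, Red 4, Orange 0. Orange eliminated.
Round 2: Pink 9, Teal 4, Yellow 3, Blue 8, Red 4. Yellow eliminated.
Round 3: Pink 9, Teal 7, Blue 8, Red 4. Red eliminated.
Round 4: Pink 9, Teal 11, Blue 8. Blue eliminated.
Round 5: Pink 9, Teal 19. Teal has a majority (≥15).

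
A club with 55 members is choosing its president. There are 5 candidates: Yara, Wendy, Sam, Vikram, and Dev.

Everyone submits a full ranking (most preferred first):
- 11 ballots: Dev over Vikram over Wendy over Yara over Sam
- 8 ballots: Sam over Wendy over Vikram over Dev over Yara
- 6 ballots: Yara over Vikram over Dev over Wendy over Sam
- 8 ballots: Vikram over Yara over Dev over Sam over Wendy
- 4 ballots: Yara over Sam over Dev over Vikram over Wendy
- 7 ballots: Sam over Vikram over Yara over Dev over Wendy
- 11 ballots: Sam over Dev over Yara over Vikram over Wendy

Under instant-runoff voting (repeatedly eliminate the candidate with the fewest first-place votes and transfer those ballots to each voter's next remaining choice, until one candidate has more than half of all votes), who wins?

Round 1: Yara 10, Wendy 0, Sam 26, Vikram 8, Dev 11. Wendy eliminated.
Round 2: Yara 10, Sam 26, Vikram 8, Dev 11. Vikram eliminated.
Round 3: Yara 18, Sam 26, Dev 11. Dev eliminated.
Round 4: Yara 29, Sam 26. Yara has a majority (≥28).

Yara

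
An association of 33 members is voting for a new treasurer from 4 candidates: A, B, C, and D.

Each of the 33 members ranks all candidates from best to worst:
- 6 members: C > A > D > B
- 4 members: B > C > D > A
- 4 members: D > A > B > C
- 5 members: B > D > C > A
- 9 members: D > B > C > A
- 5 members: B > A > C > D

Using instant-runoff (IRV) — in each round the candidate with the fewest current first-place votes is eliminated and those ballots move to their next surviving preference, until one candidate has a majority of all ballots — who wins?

Round 1: A 0, B 14, C 6, D 13. A eliminated.
Round 2: B 14, C 6, D 13. C eliminated.
Round 3: B 14, D 19. D has a majority (≥17).

D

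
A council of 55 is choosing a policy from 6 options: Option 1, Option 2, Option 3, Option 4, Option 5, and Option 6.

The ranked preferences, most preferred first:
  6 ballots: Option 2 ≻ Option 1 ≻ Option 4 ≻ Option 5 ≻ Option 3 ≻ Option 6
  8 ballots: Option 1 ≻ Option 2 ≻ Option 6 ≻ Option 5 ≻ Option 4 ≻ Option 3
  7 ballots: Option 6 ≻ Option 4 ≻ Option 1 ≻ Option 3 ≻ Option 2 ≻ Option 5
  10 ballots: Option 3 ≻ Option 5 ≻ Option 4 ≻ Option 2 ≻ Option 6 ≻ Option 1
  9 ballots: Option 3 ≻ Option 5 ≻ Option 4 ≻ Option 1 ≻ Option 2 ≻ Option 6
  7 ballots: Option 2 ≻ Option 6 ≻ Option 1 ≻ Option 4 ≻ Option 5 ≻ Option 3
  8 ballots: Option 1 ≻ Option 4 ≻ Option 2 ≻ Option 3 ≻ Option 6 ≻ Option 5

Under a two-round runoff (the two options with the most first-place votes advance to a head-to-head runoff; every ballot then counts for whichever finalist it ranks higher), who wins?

Option 1

Round 1 first-place votes: Option 1 16, Option 2 13, Option 3 19, Option 4 0, Option 5 0, Option 6 7. Option 3 and Option 1 advance.
Runoff: Option 3 is ranked above Option 1 on 19 ballots, Option 1 above Option 3 on 36.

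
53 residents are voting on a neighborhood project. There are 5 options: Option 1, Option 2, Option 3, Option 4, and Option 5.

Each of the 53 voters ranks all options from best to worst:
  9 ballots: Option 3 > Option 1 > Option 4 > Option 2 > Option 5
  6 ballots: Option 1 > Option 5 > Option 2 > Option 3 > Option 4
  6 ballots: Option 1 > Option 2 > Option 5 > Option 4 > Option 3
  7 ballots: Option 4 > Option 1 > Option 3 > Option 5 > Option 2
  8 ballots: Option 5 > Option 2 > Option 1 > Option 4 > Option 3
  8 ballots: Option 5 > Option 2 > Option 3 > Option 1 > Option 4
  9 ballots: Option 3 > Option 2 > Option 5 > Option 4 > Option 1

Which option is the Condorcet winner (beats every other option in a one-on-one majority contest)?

Option 1 vs Option 2: 28–25
Option 1 vs Option 3: 27–26
Option 1 vs Option 4: 37–16
Option 1 vs Option 5: 28–25
Option 1 beats every other option.

Option 1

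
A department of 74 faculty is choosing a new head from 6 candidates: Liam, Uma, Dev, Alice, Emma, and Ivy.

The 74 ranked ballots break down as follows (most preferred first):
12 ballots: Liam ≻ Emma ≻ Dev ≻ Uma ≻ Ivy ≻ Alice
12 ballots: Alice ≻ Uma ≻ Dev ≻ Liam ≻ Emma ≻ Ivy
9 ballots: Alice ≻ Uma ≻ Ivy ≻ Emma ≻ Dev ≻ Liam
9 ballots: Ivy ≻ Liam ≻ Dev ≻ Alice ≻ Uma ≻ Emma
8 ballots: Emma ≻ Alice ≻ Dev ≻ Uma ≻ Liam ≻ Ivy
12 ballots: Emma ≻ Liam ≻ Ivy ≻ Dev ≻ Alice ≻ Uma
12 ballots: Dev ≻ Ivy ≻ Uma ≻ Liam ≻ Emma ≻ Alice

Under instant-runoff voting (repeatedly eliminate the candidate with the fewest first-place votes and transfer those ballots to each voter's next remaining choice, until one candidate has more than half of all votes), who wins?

Round 1: Liam 12, Uma 0, Dev 12, Alice 21, Emma 20, Ivy 9. Uma eliminated.
Round 2: Liam 12, Dev 12, Alice 21, Emma 20, Ivy 9. Ivy eliminated.
Round 3: Liam 21, Dev 12, Alice 21, Emma 20. Dev eliminated.
Round 4: Liam 33, Alice 21, Emma 20. Emma eliminated.
Round 5: Liam 45, Alice 29. Liam has a majority (≥38).

Liam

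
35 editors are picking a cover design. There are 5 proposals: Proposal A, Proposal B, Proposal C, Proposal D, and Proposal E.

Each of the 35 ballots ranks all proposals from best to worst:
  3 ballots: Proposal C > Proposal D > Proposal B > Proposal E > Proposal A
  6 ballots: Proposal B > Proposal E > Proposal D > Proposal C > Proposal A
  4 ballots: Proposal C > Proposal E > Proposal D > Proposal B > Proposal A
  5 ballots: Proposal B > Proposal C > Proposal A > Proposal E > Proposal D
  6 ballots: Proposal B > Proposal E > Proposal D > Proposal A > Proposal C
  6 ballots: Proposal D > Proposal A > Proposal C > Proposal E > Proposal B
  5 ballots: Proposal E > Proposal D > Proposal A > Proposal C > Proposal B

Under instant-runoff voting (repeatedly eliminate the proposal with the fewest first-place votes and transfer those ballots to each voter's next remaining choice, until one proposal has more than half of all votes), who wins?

Proposal D

Round 1: Proposal A 0, Proposal B 17, Proposal C 7, Proposal D 6, Proposal E 5. Proposal A eliminated.
Round 2: Proposal B 17, Proposal C 7, Proposal D 6, Proposal E 5. Proposal E eliminated.
Round 3: Proposal B 17, Proposal C 7, Proposal D 11. Proposal C eliminated.
Round 4: Proposal B 17, Proposal D 18. Proposal D has a majority (≥18).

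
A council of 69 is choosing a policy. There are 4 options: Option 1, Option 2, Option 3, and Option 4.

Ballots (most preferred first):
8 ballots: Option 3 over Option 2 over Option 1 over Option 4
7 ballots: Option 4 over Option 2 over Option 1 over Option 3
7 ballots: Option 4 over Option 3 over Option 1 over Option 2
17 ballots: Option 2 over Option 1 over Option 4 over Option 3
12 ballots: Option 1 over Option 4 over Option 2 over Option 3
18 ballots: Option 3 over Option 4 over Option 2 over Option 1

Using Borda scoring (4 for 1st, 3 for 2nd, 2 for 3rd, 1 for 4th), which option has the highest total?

Option 4

Option 1: 8×2 + 7×2 + 7×2 + 17×3 + 12×4 + 18×1 = 161
Option 2: 8×3 + 7×3 + 7×1 + 17×4 + 12×2 + 18×2 = 180
Option 3: 8×4 + 7×1 + 7×3 + 17×1 + 12×1 + 18×4 = 161
Option 4: 8×1 + 7×4 + 7×4 + 17×2 + 12×3 + 18×3 = 188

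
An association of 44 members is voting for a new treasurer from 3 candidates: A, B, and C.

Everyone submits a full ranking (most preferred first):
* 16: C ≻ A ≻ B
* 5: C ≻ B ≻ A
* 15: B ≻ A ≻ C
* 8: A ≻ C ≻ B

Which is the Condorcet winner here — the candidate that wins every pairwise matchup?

A vs B: 24–20
A vs C: 23–21
A beats every other candidate.

A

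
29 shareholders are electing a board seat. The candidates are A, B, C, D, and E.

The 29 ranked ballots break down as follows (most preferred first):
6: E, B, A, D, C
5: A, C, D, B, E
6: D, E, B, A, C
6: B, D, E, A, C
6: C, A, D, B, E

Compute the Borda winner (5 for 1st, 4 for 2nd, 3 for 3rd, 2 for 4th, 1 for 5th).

D

A: 6×3 + 5×5 + 6×2 + 6×2 + 6×4 = 91
B: 6×4 + 5×2 + 6×3 + 6×5 + 6×2 = 94
C: 6×1 + 5×4 + 6×1 + 6×1 + 6×5 = 68
D: 6×2 + 5×3 + 6×5 + 6×4 + 6×3 = 99
E: 6×5 + 5×1 + 6×4 + 6×3 + 6×1 = 83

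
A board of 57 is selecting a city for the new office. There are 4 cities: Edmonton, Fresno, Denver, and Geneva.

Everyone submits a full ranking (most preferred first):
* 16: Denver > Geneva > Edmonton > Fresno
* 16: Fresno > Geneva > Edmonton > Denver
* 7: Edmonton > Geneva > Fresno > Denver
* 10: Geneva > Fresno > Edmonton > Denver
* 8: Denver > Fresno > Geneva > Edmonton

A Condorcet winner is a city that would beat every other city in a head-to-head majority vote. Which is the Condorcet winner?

Geneva

Geneva vs Edmonton: 50–7
Geneva vs Fresno: 33–24
Geneva vs Denver: 33–24
Geneva beats every other city.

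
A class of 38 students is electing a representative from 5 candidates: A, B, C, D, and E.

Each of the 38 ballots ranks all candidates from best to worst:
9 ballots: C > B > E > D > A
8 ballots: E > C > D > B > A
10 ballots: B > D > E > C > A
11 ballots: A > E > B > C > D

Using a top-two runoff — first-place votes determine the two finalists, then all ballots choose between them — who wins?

Round 1 first-place votes: A 11, B 10, C 9, D 0, E 8. A and B advance.
Runoff: A is ranked above B on 11 ballots, B above A on 27.

B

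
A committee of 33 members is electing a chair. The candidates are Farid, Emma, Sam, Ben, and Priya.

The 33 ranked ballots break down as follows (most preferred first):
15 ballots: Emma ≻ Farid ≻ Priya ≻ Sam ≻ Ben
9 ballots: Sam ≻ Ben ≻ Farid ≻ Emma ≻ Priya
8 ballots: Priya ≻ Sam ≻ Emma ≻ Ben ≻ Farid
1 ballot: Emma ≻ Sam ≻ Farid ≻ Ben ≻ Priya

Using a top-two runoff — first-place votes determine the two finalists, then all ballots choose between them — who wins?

Round 1 first-place votes: Farid 0, Emma 16, Sam 9, Ben 0, Priya 8. Emma and Sam advance.
Runoff: Emma is ranked above Sam on 16 ballots, Sam above Emma on 17.

Sam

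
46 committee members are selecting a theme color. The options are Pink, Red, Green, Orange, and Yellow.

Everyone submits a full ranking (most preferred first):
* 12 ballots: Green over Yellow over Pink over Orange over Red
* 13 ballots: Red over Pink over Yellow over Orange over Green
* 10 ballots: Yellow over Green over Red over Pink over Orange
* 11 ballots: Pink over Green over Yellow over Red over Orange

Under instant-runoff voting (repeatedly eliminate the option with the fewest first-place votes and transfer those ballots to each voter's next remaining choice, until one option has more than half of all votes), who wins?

Round 1: Pink 11, Red 13, Green 12, Orange 0, Yellow 10. Orange eliminated.
Round 2: Pink 11, Red 13, Green 12, Yellow 10. Yellow eliminated.
Round 3: Pink 11, Red 13, Green 22. Pink eliminated.
Round 4: Red 13, Green 33. Green has a majority (≥24).

Green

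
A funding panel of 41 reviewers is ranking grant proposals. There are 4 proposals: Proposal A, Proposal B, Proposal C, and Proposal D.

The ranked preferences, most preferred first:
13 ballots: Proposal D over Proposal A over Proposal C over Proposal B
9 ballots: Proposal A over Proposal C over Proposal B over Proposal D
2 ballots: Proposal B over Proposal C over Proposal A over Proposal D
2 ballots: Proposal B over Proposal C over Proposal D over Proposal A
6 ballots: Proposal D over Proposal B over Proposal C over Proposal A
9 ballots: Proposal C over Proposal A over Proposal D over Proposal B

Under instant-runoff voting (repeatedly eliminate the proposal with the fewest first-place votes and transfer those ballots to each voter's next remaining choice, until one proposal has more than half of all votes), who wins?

Round 1: Proposal A 9, Proposal B 4, Proposal C 9, Proposal D 19. Proposal B eliminated.
Round 2: Proposal A 9, Proposal C 13, Proposal D 19. Proposal A eliminated.
Round 3: Proposal C 22, Proposal D 19. Proposal C has a majority (≥21).

Proposal C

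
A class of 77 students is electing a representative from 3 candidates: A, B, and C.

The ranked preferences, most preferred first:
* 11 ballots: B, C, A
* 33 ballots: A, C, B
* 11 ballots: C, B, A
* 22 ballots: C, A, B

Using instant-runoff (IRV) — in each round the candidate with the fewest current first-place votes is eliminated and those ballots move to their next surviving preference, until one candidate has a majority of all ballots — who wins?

Round 1: A 33, B 11, C 33. B eliminated.
Round 2: A 33, C 44. C has a majority (≥39).

C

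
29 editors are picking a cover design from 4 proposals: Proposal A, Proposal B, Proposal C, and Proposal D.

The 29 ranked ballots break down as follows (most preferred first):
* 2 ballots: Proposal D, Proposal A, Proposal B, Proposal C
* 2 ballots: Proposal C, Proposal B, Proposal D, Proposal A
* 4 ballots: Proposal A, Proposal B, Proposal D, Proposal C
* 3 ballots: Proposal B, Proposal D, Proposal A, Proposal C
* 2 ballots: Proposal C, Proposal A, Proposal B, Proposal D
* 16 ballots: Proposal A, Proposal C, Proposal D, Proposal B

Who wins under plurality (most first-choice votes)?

First-place votes: Proposal A 20, Proposal B 3, Proposal C 4, Proposal D 2.

Proposal A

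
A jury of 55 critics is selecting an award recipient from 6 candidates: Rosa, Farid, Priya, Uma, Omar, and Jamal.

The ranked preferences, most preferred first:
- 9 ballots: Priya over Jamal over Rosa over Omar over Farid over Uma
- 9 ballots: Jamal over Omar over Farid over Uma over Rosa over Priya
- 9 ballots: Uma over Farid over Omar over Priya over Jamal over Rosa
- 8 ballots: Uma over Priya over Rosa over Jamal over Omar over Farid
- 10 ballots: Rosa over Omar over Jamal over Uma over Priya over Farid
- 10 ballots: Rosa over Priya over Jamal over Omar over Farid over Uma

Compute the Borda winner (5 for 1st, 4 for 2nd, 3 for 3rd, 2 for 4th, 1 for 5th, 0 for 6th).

Jamal

Rosa: 9×3 + 9×1 + 9×0 + 8×3 + 10×5 + 10×5 = 160
Farid: 9×1 + 9×3 + 9×4 + 8×0 + 10×0 + 10×1 = 82
Priya: 9×5 + 9×0 + 9×2 + 8×4 + 10×1 + 10×4 = 145
Uma: 9×0 + 9×2 + 9×5 + 8×5 + 10×2 + 10×0 = 123
Omar: 9×2 + 9×4 + 9×3 + 8×1 + 10×4 + 10×2 = 149
Jamal: 9×4 + 9×5 + 9×1 + 8×2 + 10×3 + 10×3 = 166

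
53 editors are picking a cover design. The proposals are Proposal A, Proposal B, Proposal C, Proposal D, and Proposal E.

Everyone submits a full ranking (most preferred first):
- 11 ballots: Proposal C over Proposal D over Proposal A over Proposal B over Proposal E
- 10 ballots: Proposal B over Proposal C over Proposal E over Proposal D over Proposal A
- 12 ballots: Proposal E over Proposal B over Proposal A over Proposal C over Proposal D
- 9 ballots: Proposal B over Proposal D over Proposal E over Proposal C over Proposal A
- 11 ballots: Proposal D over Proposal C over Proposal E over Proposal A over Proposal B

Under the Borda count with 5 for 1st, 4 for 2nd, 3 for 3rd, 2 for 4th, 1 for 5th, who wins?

Proposal C

Proposal A: 11×3 + 10×1 + 12×3 + 9×1 + 11×2 = 110
Proposal B: 11×2 + 10×5 + 12×4 + 9×5 + 11×1 = 176
Proposal C: 11×5 + 10×4 + 12×2 + 9×2 + 11×4 = 181
Proposal D: 11×4 + 10×2 + 12×1 + 9×4 + 11×5 = 167
Proposal E: 11×1 + 10×3 + 12×5 + 9×3 + 11×3 = 161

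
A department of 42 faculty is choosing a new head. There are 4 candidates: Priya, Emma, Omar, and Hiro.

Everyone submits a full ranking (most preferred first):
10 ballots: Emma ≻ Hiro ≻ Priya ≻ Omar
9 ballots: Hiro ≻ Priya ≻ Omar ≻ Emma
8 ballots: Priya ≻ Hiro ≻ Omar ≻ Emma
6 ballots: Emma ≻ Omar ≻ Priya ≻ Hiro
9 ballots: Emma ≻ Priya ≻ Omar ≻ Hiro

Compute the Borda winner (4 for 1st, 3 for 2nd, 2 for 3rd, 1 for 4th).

Priya

Priya: 10×2 + 9×3 + 8×4 + 6×2 + 9×3 = 118
Emma: 10×4 + 9×1 + 8×1 + 6×4 + 9×4 = 117
Omar: 10×1 + 9×2 + 8×2 + 6×3 + 9×2 = 80
Hiro: 10×3 + 9×4 + 8×3 + 6×1 + 9×1 = 105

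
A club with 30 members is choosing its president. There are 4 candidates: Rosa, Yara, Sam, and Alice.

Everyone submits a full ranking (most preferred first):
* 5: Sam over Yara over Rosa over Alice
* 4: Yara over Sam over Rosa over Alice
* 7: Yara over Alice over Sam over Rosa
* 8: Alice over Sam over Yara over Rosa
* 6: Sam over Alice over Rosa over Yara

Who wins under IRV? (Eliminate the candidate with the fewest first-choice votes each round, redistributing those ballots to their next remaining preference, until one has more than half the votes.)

Sam

Round 1: Rosa 0, Yara 11, Sam 11, Alice 8. Rosa eliminated.
Round 2: Yara 11, Sam 11, Alice 8. Alice eliminated.
Round 3: Yara 11, Sam 19. Sam has a majority (≥16).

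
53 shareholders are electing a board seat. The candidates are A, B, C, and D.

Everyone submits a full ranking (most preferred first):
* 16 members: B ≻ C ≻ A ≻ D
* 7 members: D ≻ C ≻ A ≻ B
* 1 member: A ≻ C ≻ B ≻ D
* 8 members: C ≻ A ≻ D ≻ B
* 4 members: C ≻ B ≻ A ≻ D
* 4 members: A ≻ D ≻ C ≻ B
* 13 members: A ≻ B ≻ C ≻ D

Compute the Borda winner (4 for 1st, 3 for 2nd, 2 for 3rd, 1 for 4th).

C

A: 16×2 + 7×2 + 1×4 + 8×3 + 4×2 + 4×4 + 13×4 = 150
B: 16×4 + 7×1 + 1×2 + 8×1 + 4×3 + 4×1 + 13×3 = 136
C: 16×3 + 7×3 + 1×3 + 8×4 + 4×4 + 4×2 + 13×2 = 154
D: 16×1 + 7×4 + 1×1 + 8×2 + 4×1 + 4×3 + 13×1 = 90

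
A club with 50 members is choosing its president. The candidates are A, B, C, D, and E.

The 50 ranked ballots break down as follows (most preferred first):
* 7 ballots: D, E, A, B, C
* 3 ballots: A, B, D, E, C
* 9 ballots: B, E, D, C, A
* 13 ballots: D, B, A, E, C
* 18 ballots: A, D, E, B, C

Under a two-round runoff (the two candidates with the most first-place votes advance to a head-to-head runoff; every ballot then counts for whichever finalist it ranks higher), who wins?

Round 1 first-place votes: A 21, B 9, C 0, D 20, E 0. A and D advance.
Runoff: A is ranked above D on 21 ballots, D above A on 29.

D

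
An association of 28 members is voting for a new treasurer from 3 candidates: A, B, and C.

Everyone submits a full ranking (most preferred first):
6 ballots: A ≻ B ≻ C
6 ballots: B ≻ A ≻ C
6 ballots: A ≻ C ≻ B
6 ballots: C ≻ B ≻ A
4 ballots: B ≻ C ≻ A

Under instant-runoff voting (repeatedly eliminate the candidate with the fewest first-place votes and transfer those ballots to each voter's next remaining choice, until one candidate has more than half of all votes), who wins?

Round 1: A 12, B 10, C 6. C eliminated.
Round 2: A 12, B 16. B has a majority (≥15).

B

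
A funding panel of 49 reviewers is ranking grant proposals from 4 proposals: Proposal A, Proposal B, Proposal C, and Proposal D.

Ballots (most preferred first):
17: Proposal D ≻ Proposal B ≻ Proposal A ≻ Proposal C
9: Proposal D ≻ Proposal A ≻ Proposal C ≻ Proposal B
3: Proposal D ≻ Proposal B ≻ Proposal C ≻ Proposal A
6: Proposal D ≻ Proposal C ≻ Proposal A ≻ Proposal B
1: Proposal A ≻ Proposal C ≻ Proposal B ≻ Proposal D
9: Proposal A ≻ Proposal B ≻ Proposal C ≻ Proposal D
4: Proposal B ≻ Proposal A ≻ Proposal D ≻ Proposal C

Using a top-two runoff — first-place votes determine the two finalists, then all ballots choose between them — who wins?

Round 1 first-place votes: Proposal A 10, Proposal B 4, Proposal C 0, Proposal D 35. Proposal D and Proposal A advance.
Runoff: Proposal D is ranked above Proposal A on 35 ballots, Proposal A above Proposal D on 14.

Proposal D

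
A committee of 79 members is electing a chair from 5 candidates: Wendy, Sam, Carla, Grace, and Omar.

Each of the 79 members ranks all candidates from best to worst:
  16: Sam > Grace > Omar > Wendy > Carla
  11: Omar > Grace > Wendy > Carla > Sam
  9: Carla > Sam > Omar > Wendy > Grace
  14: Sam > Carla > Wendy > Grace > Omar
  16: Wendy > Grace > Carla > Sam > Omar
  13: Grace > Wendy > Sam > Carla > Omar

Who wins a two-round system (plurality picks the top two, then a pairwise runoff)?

Wendy

Round 1 first-place votes: Wendy 16, Sam 30, Carla 9, Grace 13, Omar 11. Sam and Wendy advance.
Runoff: Sam is ranked above Wendy on 39 ballots, Wendy above Sam on 40.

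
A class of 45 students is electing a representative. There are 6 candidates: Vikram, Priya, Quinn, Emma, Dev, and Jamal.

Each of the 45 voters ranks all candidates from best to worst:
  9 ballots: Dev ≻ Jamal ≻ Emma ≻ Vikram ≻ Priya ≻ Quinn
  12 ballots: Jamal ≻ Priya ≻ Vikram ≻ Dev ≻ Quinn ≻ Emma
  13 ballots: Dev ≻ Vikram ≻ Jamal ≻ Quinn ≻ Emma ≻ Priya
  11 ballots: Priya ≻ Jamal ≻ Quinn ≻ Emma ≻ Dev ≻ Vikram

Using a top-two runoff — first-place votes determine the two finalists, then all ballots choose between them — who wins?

Jamal

Round 1 first-place votes: Vikram 0, Priya 11, Quinn 0, Emma 0, Dev 22, Jamal 12. Dev and Jamal advance.
Runoff: Dev is ranked above Jamal on 22 ballots, Jamal above Dev on 23.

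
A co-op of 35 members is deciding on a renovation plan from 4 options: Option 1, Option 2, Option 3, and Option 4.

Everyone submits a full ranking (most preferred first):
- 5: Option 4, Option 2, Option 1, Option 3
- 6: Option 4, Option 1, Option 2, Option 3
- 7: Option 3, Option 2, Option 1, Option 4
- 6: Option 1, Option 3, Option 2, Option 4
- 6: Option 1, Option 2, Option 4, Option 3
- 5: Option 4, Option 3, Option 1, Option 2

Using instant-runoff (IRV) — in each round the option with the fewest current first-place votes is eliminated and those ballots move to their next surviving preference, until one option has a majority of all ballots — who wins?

Round 1: Option 1 12, Option 2 0, Option 3 7, Option 4 16. Option 2 eliminated.
Round 2: Option 1 12, Option 3 7, Option 4 16. Option 3 eliminated.
Round 3: Option 1 19, Option 4 16. Option 1 has a majority (≥18).

Option 1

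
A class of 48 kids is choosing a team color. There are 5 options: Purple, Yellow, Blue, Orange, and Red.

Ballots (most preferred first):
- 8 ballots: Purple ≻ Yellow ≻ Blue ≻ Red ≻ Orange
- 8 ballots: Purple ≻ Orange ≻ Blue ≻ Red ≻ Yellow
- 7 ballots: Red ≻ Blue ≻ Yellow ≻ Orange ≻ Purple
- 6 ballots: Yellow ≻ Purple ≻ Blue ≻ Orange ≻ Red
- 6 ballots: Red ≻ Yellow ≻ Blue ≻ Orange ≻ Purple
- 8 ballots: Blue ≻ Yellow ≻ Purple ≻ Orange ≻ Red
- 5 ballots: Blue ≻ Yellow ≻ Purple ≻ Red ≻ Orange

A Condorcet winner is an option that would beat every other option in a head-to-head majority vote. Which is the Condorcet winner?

Blue vs Purple: 26–22
Blue vs Yellow: 28–20
Blue vs Orange: 40–8
Blue vs Red: 35–13
Blue beats every other option.

Blue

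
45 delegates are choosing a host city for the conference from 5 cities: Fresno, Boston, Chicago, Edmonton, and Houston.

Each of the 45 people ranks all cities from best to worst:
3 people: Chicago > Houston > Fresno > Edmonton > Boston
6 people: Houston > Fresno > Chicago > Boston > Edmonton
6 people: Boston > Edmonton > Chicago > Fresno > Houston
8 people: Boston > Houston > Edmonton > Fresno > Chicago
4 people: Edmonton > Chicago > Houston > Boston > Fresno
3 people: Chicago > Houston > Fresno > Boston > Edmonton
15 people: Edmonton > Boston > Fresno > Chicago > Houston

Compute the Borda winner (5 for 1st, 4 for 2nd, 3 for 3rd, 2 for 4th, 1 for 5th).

Fresno: 3×3 + 6×4 + 6×2 + 8×2 + 4×1 + 3×3 + 15×3 = 119
Boston: 3×1 + 6×2 + 6×5 + 8×5 + 4×2 + 3×2 + 15×4 = 159
Chicago: 3×5 + 6×3 + 6×3 + 8×1 + 4×4 + 3×5 + 15×2 = 120
Edmonton: 3×2 + 6×1 + 6×4 + 8×3 + 4×5 + 3×1 + 15×5 = 158
Houston: 3×4 + 6×5 + 6×1 + 8×4 + 4×3 + 3×4 + 15×1 = 119

Boston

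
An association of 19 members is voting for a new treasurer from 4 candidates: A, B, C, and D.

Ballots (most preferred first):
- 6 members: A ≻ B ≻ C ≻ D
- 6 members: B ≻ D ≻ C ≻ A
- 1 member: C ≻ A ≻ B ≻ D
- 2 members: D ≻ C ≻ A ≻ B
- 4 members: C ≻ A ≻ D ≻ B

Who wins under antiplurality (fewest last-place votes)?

C

Last-place votes: A 6, B 6, C 0, D 7.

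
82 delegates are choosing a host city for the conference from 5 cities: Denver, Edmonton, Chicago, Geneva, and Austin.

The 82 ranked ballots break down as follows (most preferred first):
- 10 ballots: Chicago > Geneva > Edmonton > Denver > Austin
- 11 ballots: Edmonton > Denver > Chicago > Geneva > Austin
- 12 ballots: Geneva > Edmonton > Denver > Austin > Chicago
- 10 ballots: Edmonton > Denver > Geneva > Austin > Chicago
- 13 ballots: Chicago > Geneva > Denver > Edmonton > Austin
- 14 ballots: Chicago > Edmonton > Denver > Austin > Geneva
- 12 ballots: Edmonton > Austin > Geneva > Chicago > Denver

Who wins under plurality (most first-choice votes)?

First-place votes: Denver 0, Edmonton 33, Chicago 37, Geneva 12, Austin 0.

Chicago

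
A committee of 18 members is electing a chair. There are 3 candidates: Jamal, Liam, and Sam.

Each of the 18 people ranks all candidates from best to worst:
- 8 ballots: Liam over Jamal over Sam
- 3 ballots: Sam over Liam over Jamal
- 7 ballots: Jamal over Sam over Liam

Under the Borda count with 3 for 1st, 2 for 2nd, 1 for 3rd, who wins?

Jamal: 8×2 + 3×1 + 7×3 = 40
Liam: 8×3 + 3×2 + 7×1 = 37
Sam: 8×1 + 3×3 + 7×2 = 31

Jamal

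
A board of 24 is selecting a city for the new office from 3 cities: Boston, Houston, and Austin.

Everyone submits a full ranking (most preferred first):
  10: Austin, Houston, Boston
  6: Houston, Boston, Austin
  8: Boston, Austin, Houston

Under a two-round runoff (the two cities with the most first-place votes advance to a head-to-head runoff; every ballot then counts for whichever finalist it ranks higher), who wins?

Round 1 first-place votes: Boston 8, Houston 6, Austin 10. Austin and Boston advance.
Runoff: Austin is ranked above Boston on 10 ballots, Boston above Austin on 14.

Boston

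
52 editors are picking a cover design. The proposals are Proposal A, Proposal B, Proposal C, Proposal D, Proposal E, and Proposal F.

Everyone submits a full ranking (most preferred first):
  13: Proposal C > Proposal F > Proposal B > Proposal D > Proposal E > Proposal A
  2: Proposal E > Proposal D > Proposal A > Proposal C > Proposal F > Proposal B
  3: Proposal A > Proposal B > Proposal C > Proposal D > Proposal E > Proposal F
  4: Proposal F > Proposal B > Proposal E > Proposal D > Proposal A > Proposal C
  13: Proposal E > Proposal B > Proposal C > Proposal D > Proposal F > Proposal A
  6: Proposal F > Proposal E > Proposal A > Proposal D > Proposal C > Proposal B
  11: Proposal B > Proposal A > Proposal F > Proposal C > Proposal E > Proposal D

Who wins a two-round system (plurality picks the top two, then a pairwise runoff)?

Round 1 first-place votes: Proposal A 3, Proposal B 11, Proposal C 13, Proposal D 0, Proposal E 15, Proposal F 10. Proposal E and Proposal C advance.
Runoff: Proposal E is ranked above Proposal C on 25 ballots, Proposal C above Proposal E on 27.

Proposal C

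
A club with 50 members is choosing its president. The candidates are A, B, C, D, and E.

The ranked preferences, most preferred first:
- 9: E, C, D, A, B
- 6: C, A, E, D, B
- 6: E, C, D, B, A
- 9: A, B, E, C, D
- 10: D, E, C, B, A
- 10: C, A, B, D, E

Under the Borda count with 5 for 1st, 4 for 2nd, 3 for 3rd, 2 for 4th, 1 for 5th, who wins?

C

A: 9×2 + 6×4 + 6×1 + 9×5 + 10×1 + 10×4 = 143
B: 9×1 + 6×1 + 6×2 + 9×4 + 10×2 + 10×3 = 113
C: 9×4 + 6×5 + 6×4 + 9×2 + 10×3 + 10×5 = 188
D: 9×3 + 6×2 + 6×3 + 9×1 + 10×5 + 10×2 = 136
E: 9×5 + 6×3 + 6×5 + 9×3 + 10×4 + 10×1 = 170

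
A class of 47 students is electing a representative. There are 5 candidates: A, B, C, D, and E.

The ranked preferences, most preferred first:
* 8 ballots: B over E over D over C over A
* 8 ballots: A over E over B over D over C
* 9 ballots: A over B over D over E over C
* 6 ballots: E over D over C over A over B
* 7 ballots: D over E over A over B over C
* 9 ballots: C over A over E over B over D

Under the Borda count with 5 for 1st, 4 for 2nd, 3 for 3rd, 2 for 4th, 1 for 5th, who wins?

A: 8×1 + 8×5 + 9×5 + 6×2 + 7×3 + 9×4 = 162
B: 8×5 + 8×3 + 9×4 + 6×1 + 7×2 + 9×2 = 138
C: 8×2 + 8×1 + 9×1 + 6×3 + 7×1 + 9×5 = 103
D: 8×3 + 8×2 + 9×3 + 6×4 + 7×5 + 9×1 = 135
E: 8×4 + 8×4 + 9×2 + 6×5 + 7×4 + 9×3 = 167

E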